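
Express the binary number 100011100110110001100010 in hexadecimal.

Group into 4-bit nibbles from right:
  1000 = 8
  1110 = E
  0110 = 6
  1100 = C
  0110 = 6
  0010 = 2
Result: 8E6C62



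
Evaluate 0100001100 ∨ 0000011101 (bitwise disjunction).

OR: 1 when either bit is 1
  0100001100
| 0000011101
------------
  0100011101
Decimal: 268 | 29 = 285



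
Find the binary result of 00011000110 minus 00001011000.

Method 1 - Direct subtraction (column by column from the right: bit − bit − borrow-in; if negative, add 2 and borrow 1 from the next column):
borrow: 00011110000
        00011000110
-       00001011000
-------------------
        00001101110

Method 2 - Add two's complement:
Two's complement of 00001011000: invert → 11110100111, add 1 → 11110101000
  00011000110
+ 11110101000
-------------
 100001101110  (end carry out of the top bit = 1)
Discarding the end carry: 00001101110
Decimal check:
  00011000110 = 128 + 64 + 4 + 2 = 198
  00001011000 = 64 + 16 + 8 = 88
  198 - 88 = 110, and 00001101110 = 64 + 32 + 8 + 4 + 2 = 110 ✓



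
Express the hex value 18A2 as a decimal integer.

Expand by place value (powers of 16):
Digit values: A = 10
18A2 = 1 × 16^3 + 8 × 16^2 + 10 × 16^1 + 2 × 16^0
= 1 × 4096 + 8 × 256 + 10 × 16 + 2 × 1
= 4096 + 2048 + 160 + 2
= 6306



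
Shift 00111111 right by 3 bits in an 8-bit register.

Original: 00111111 (decimal 63)
Shift right by 3 positions
Drop the 3 low bits; fill with zeros on the left
Result: 00000111 (decimal 7)
Equivalent: 63 >> 3 = 63 ÷ 2^3 = 7



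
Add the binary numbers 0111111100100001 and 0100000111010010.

Add column by column from the right: bit + bit + carry-in; write the sum mod 2, carry 1 when the sum is 2 or 3.
carry:  1111111000000000
        0111111100100001
+       0100000111010010
------------------------
       01100000011110011
(the carry out of the leftmost column, 0, becomes the leading bit)
Decimal check:
  0111111100100001 = 16384 + 8192 + 4096 + 2048 + 1024 + 512 + 256 + 32 + 1 = 32545
  0100000111010010 = 16384 + 256 + 128 + 64 + 16 + 2 = 16850
  32545 + 16850 = 49395, and 01100000011110011 = 32768 + 16384 + 128 + 64 + 32 + 16 + 2 + 1 = 49395 ✓



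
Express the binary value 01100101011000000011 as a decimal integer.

Sum of powers of 2 for each 1-bit:
2^0 + 2^1 + 2^9 + 2^10 + 2^12 + 2^14 + 2^17 + 2^18
= 1 + 2 + 512 + 1024 + 4096 + 16384 + 131072 + 262144
= 415235



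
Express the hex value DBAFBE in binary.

Convert each hex digit to 4 bits:
  D = 1101
  B = 1011
  A = 1010
  F = 1111
  B = 1011
  E = 1110
Concatenate: 110110111010111110111110



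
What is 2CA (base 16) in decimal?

Expand by place value (powers of 16):
Digit values: C = 12, A = 10
2CA = 2 × 16^2 + 12 × 16^1 + 10 × 16^0
= 2 × 256 + 12 × 16 + 10 × 1
= 512 + 192 + 10
= 714



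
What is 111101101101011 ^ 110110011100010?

XOR: 1 when bits differ
  111101101101011
^ 110110011100010
-----------------
  001011110001001
Decimal: 31595 ^ 27874 = 6025



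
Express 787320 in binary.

Using repeated division by 2:
787320 ÷ 2 = 393660 remainder 0
393660 ÷ 2 = 196830 remainder 0
196830 ÷ 2 = 98415 remainder 0
98415 ÷ 2 = 49207 remainder 1
49207 ÷ 2 = 24603 remainder 1
24603 ÷ 2 = 12301 remainder 1
12301 ÷ 2 = 6150 remainder 1
6150 ÷ 2 = 3075 remainder 0
3075 ÷ 2 = 1537 remainder 1
1537 ÷ 2 = 768 remainder 1
768 ÷ 2 = 384 remainder 0
384 ÷ 2 = 192 remainder 0
192 ÷ 2 = 96 remainder 0
96 ÷ 2 = 48 remainder 0
48 ÷ 2 = 24 remainder 0
24 ÷ 2 = 12 remainder 0
12 ÷ 2 = 6 remainder 0
6 ÷ 2 = 3 remainder 0
3 ÷ 2 = 1 remainder 1
1 ÷ 2 = 0 remainder 1
Reading remainders bottom to top: 11000000001101111000



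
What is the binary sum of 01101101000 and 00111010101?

Add column by column from the right: bit + bit + carry-in; write the sum mod 2, carry 1 when the sum is 2 or 3.
carry:  11110000000
        01101101000
+       00111010101
-------------------
       010100111101
(the carry out of the leftmost column, 0, becomes the leading bit)
Decimal check:
  01101101000 = 512 + 256 + 64 + 32 + 8 = 872
  00111010101 = 256 + 128 + 64 + 16 + 4 + 1 = 469
  872 + 469 = 1341, and 010100111101 = 1024 + 256 + 32 + 16 + 8 + 4 + 1 = 1341 ✓



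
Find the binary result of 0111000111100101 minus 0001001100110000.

Method 1 - Direct subtraction (column by column from the right: bit − bit − borrow-in; if negative, add 2 and borrow 1 from the next column):
borrow: 0011110001100000
        0111000111100101
-       0001001100110000
------------------------
        0101111010110101

Method 2 - Add two's complement:
Two's complement of 0001001100110000: invert → 1110110011001111, add 1 → 1110110011010000
  0111000111100101
+ 1110110011010000
------------------
 10101111010110101  (end carry out of the top bit = 1)
Discarding the end carry: 0101111010110101
Decimal check:
  0111000111100101 = 16384 + 8192 + 4096 + 256 + 128 + 64 + 32 + 4 + 1 = 29157
  0001001100110000 = 4096 + 512 + 256 + 32 + 16 = 4912
  29157 - 4912 = 24245, and 0101111010110101 = 16384 + 4096 + 2048 + 1024 + 512 + 128 + 32 + 16 + 4 + 1 = 24245 ✓



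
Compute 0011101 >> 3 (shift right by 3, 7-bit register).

Original: 0011101 (decimal 29)
Shift right by 3 positions
Drop the 3 low bits; fill with zeros on the left
Result: 0000011 (decimal 3)
Equivalent: 29 >> 3 = 29 ÷ 2^3 = 3



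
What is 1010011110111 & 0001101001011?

AND: 1 only when both bits are 1
  1010011110111
& 0001101001011
---------------
  0000001000011
Decimal: 5367 & 843 = 67



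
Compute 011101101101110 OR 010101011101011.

OR: 1 when either bit is 1
  011101101101110
| 010101011101011
-----------------
  011101111101111
Decimal: 15214 | 10987 = 15343



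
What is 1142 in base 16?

Using repeated division by 16 (digits 10–15 are A–F):
1142 ÷ 16 = 71 remainder 6
71 ÷ 16 = 4 remainder 7
4 ÷ 16 = 0 remainder 4
Reading remainders bottom to top: 476



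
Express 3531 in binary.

Using repeated division by 2:
3531 ÷ 2 = 1765 remainder 1
1765 ÷ 2 = 882 remainder 1
882 ÷ 2 = 441 remainder 0
441 ÷ 2 = 220 remainder 1
220 ÷ 2 = 110 remainder 0
110 ÷ 2 = 55 remainder 0
55 ÷ 2 = 27 remainder 1
27 ÷ 2 = 13 remainder 1
13 ÷ 2 = 6 remainder 1
6 ÷ 2 = 3 remainder 0
3 ÷ 2 = 1 remainder 1
1 ÷ 2 = 0 remainder 1
Reading remainders bottom to top: 110111001011



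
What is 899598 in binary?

Using repeated division by 2:
899598 ÷ 2 = 449799 remainder 0
449799 ÷ 2 = 224899 remainder 1
224899 ÷ 2 = 112449 remainder 1
112449 ÷ 2 = 56224 remainder 1
56224 ÷ 2 = 28112 remainder 0
28112 ÷ 2 = 14056 remainder 0
14056 ÷ 2 = 7028 remainder 0
7028 ÷ 2 = 3514 remainder 0
3514 ÷ 2 = 1757 remainder 0
1757 ÷ 2 = 878 remainder 1
878 ÷ 2 = 439 remainder 0
439 ÷ 2 = 219 remainder 1
219 ÷ 2 = 109 remainder 1
109 ÷ 2 = 54 remainder 1
54 ÷ 2 = 27 remainder 0
27 ÷ 2 = 13 remainder 1
13 ÷ 2 = 6 remainder 1
6 ÷ 2 = 3 remainder 0
3 ÷ 2 = 1 remainder 1
1 ÷ 2 = 0 remainder 1
Reading remainders bottom to top: 11011011101000001110



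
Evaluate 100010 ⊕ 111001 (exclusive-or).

XOR: 1 when bits differ
  100010
^ 111001
--------
  011011
Decimal: 34 ^ 57 = 27



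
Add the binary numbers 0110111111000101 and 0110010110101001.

Add column by column from the right: bit + bit + carry-in; write the sum mod 2, carry 1 when the sum is 2 or 3.
carry:  1101111100000010
        0110111111000101
+       0110010110101001
------------------------
       01101010101101110
(the carry out of the leftmost column, 0, becomes the leading bit)
Decimal check:
  0110111111000101 = 16384 + 8192 + 2048 + 1024 + 512 + 256 + 128 + 64 + 4 + 1 = 28613
  0110010110101001 = 16384 + 8192 + 1024 + 256 + 128 + 32 + 8 + 1 = 26025
  28613 + 26025 = 54638, and 01101010101101110 = 32768 + 16384 + 4096 + 1024 + 256 + 64 + 32 + 8 + 4 + 2 = 54638 ✓



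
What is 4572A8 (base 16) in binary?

Convert each hex digit to 4 bits:
  4 = 0100
  5 = 0101
  7 = 0111
  2 = 0010
  A = 1010
  8 = 1000
Concatenate: 010001010111001010101000



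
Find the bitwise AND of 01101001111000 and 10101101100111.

AND: 1 only when both bits are 1
  01101001111000
& 10101101100111
----------------
  00101001100000
Decimal: 6776 & 11111 = 2656



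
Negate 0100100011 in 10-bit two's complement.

Original: 0100100011
Step 1 - Invert all bits: 1011011100
Step 2 - Add 1: 1011011101
Verification: 0100100011 + 1011011101 = 10000000000; discarding the end carry (carry out of the top bit) leaves the 10-bit value 0000000000, as required for x + (-x)



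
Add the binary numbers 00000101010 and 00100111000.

Add column by column from the right: bit + bit + carry-in; write the sum mod 2, carry 1 when the sum is 2 or 3.
carry:  00001110000
        00000101010
+       00100111000
-------------------
       000101100010
(the carry out of the leftmost column, 0, becomes the leading bit)
Decimal check:
  00000101010 = 32 + 8 + 2 = 42
  00100111000 = 256 + 32 + 16 + 8 = 312
  42 + 312 = 354, and 000101100010 = 256 + 64 + 32 + 2 = 354 ✓



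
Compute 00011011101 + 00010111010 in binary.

Add column by column from the right: bit + bit + carry-in; write the sum mod 2, carry 1 when the sum is 2 or 3.
carry:  00111110000
        00011011101
+       00010111010
-------------------
       000110010111
(the carry out of the leftmost column, 0, becomes the leading bit)
Decimal check:
  00011011101 = 128 + 64 + 16 + 8 + 4 + 1 = 221
  00010111010 = 128 + 32 + 16 + 8 + 2 = 186
  221 + 186 = 407, and 000110010111 = 256 + 128 + 16 + 4 + 2 + 1 = 407 ✓



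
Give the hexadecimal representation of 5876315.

Using repeated division by 16 (digits 10–15 are A–F):
5876315 ÷ 16 = 367269 remainder 11 (B)
367269 ÷ 16 = 22954 remainder 5
22954 ÷ 16 = 1434 remainder 10 (A)
1434 ÷ 16 = 89 remainder 10 (A)
89 ÷ 16 = 5 remainder 9
5 ÷ 16 = 0 remainder 5
Reading remainders bottom to top: 59AA5B



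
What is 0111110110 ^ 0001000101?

XOR: 1 when bits differ
  0111110110
^ 0001000101
------------
  0110110011
Decimal: 502 ^ 69 = 435



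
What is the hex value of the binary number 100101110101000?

Group into 4-bit nibbles from right:
  0100 = 4
  1011 = B
  1010 = A
  1000 = 8
Result: 4BA8



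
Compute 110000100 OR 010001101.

OR: 1 when either bit is 1
  110000100
| 010001101
-----------
  110001101
Decimal: 388 | 141 = 397



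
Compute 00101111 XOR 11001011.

XOR: 1 when bits differ
  00101111
^ 11001011
----------
  11100100
Decimal: 47 ^ 203 = 228



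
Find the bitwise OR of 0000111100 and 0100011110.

OR: 1 when either bit is 1
  0000111100
| 0100011110
------------
  0100111110
Decimal: 60 | 286 = 318



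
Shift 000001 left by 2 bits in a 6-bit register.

Original: 000001 (decimal 1)
Shift left by 2 positions
Append 2 zeros on the right
Result: 000100 (decimal 4)
Equivalent: 1 << 2 = 1 × 2^2 = 4



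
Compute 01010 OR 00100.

OR: 1 when either bit is 1
  01010
| 00100
-------
  01110
Decimal: 10 | 4 = 14



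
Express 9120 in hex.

Using repeated division by 16 (digits 10–15 are A–F):
9120 ÷ 16 = 570 remainder 0
570 ÷ 16 = 35 remainder 10 (A)
35 ÷ 16 = 2 remainder 3
2 ÷ 16 = 0 remainder 2
Reading remainders bottom to top: 23A0



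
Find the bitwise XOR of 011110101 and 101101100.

XOR: 1 when bits differ
  011110101
^ 101101100
-----------
  110011001
Decimal: 245 ^ 364 = 409



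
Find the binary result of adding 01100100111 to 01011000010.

Add column by column from the right: bit + bit + carry-in; write the sum mod 2, carry 1 when the sum is 2 or 3.
carry:  10000001100
        01100100111
+       01011000010
-------------------
       010111101001
(the carry out of the leftmost column, 0, becomes the leading bit)
Decimal check:
  01100100111 = 512 + 256 + 32 + 4 + 2 + 1 = 807
  01011000010 = 512 + 128 + 64 + 2 = 706
  807 + 706 = 1513, and 010111101001 = 1024 + 256 + 128 + 64 + 32 + 8 + 1 = 1513 ✓



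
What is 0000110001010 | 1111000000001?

OR: 1 when either bit is 1
  0000110001010
| 1111000000001
---------------
  1111110001011
Decimal: 394 | 7681 = 8075



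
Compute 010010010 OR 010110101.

OR: 1 when either bit is 1
  010010010
| 010110101
-----------
  010110111
Decimal: 146 | 181 = 183



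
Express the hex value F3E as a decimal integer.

Expand by place value (powers of 16):
Digit values: F = 15, E = 14
F3E = 15 × 16^2 + 3 × 16^1 + 14 × 16^0
= 15 × 256 + 3 × 16 + 14 × 1
= 3840 + 48 + 14
= 3902



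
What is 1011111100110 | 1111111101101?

OR: 1 when either bit is 1
  1011111100110
| 1111111101101
---------------
  1111111101111
Decimal: 6118 | 8173 = 8175



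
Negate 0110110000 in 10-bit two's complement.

Original: 0110110000
Step 1 - Invert all bits: 1001001111
Step 2 - Add 1: 1001010000
Verification: 0110110000 + 1001010000 = 10000000000; discarding the end carry (carry out of the top bit) leaves the 10-bit value 0000000000, as required for x + (-x)



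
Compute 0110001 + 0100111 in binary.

Add column by column from the right: bit + bit + carry-in; write the sum mod 2, carry 1 when the sum is 2 or 3.
carry:  1001110
        0110001
+       0100111
---------------
       01011000
(the carry out of the leftmost column, 0, becomes the leading bit)
Decimal check:
  0110001 = 32 + 16 + 1 = 49
  0100111 = 32 + 4 + 2 + 1 = 39
  49 + 39 = 88, and 01011000 = 64 + 16 + 8 = 88 ✓



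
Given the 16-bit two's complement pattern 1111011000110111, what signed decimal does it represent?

Binary: 1111011000110111
Sign bit: 1 (negative)
Invert: 0000100111001000
Add 1:  0000100111001001
Magnitude: 0000100111001001 = 2048 + 256 + 128 + 64 + 8 + 1 = 2505
Value: -2505



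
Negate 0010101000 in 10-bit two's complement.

Original: 0010101000
Step 1 - Invert all bits: 1101010111
Step 2 - Add 1: 1101011000
Verification: 0010101000 + 1101011000 = 10000000000; discarding the end carry (carry out of the top bit) leaves the 10-bit value 0000000000, as required for x + (-x)



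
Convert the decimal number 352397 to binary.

Using repeated division by 2:
352397 ÷ 2 = 176198 remainder 1
176198 ÷ 2 = 88099 remainder 0
88099 ÷ 2 = 44049 remainder 1
44049 ÷ 2 = 22024 remainder 1
22024 ÷ 2 = 11012 remainder 0
11012 ÷ 2 = 5506 remainder 0
5506 ÷ 2 = 2753 remainder 0
2753 ÷ 2 = 1376 remainder 1
1376 ÷ 2 = 688 remainder 0
688 ÷ 2 = 344 remainder 0
344 ÷ 2 = 172 remainder 0
172 ÷ 2 = 86 remainder 0
86 ÷ 2 = 43 remainder 0
43 ÷ 2 = 21 remainder 1
21 ÷ 2 = 10 remainder 1
10 ÷ 2 = 5 remainder 0
5 ÷ 2 = 2 remainder 1
2 ÷ 2 = 1 remainder 0
1 ÷ 2 = 0 remainder 1
Reading remainders bottom to top: 1010110000010001101



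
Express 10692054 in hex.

Using repeated division by 16 (digits 10–15 are A–F):
10692054 ÷ 16 = 668253 remainder 6
668253 ÷ 16 = 41765 remainder 13 (D)
41765 ÷ 16 = 2610 remainder 5
2610 ÷ 16 = 163 remainder 2
163 ÷ 16 = 10 remainder 3
10 ÷ 16 = 0 remainder 10 (A)
Reading remainders bottom to top: A325D6



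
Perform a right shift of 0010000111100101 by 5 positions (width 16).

Original: 0010000111100101 (decimal 8677)
Shift right by 5 positions
Drop the 5 low bits; fill with zeros on the left
Result: 0000000100001111 (decimal 271)
Equivalent: 8677 >> 5 = 8677 ÷ 2^5 = 271



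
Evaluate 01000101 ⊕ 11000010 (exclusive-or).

XOR: 1 when bits differ
  01000101
^ 11000010
----------
  10000111
Decimal: 69 ^ 194 = 135



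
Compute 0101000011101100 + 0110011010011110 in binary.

Add column by column from the right: bit + bit + carry-in; write the sum mod 2, carry 1 when the sum is 2 or 3.
carry:  1000000111111000
        0101000011101100
+       0110011010011110
------------------------
       01011011110001010
(the carry out of the leftmost column, 0, becomes the leading bit)
Decimal check:
  0101000011101100 = 16384 + 4096 + 128 + 64 + 32 + 8 + 4 = 20716
  0110011010011110 = 16384 + 8192 + 1024 + 512 + 128 + 16 + 8 + 4 + 2 = 26270
  20716 + 26270 = 46986, and 01011011110001010 = 32768 + 8192 + 4096 + 1024 + 512 + 256 + 128 + 8 + 2 = 46986 ✓



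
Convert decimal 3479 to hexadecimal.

Using repeated division by 16 (digits 10–15 are A–F):
3479 ÷ 16 = 217 remainder 7
217 ÷ 16 = 13 remainder 9
13 ÷ 16 = 0 remainder 13 (D)
Reading remainders bottom to top: D97



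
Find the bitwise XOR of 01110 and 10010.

XOR: 1 when bits differ
  01110
^ 10010
-------
  11100
Decimal: 14 ^ 18 = 28



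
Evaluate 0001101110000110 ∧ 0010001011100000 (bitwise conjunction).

AND: 1 only when both bits are 1
  0001101110000110
& 0010001011100000
------------------
  0000001010000000
Decimal: 7046 & 8928 = 640



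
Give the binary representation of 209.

Using repeated division by 2:
209 ÷ 2 = 104 remainder 1
104 ÷ 2 = 52 remainder 0
52 ÷ 2 = 26 remainder 0
26 ÷ 2 = 13 remainder 0
13 ÷ 2 = 6 remainder 1
6 ÷ 2 = 3 remainder 0
3 ÷ 2 = 1 remainder 1
1 ÷ 2 = 0 remainder 1
Reading remainders bottom to top: 11010001



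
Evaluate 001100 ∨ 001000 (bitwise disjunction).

OR: 1 when either bit is 1
  001100
| 001000
--------
  001100
Decimal: 12 | 8 = 12



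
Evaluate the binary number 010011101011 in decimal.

Sum of powers of 2 for each 1-bit:
2^0 + 2^1 + 2^3 + 2^5 + 2^6 + 2^7 + 2^10
= 1 + 2 + 8 + 32 + 64 + 128 + 1024
= 1259



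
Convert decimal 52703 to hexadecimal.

Using repeated division by 16 (digits 10–15 are A–F):
52703 ÷ 16 = 3293 remainder 15 (F)
3293 ÷ 16 = 205 remainder 13 (D)
205 ÷ 16 = 12 remainder 13 (D)
12 ÷ 16 = 0 remainder 12 (C)
Reading remainders bottom to top: CDDF



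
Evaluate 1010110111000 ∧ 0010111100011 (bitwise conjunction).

AND: 1 only when both bits are 1
  1010110111000
& 0010111100011
---------------
  0010110100000
Decimal: 5560 & 1507 = 1440



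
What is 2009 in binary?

Using repeated division by 2:
2009 ÷ 2 = 1004 remainder 1
1004 ÷ 2 = 502 remainder 0
502 ÷ 2 = 251 remainder 0
251 ÷ 2 = 125 remainder 1
125 ÷ 2 = 62 remainder 1
62 ÷ 2 = 31 remainder 0
31 ÷ 2 = 15 remainder 1
15 ÷ 2 = 7 remainder 1
7 ÷ 2 = 3 remainder 1
3 ÷ 2 = 1 remainder 1
1 ÷ 2 = 0 remainder 1
Reading remainders bottom to top: 11111011001



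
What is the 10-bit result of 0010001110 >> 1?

Original: 0010001110 (decimal 142)
Shift right by 1 position
Drop the 1 low bit; fill with zero on the left
Result: 0001000111 (decimal 71)
Equivalent: 142 >> 1 = 142 ÷ 2^1 = 71



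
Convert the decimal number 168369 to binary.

Using repeated division by 2:
168369 ÷ 2 = 84184 remainder 1
84184 ÷ 2 = 42092 remainder 0
42092 ÷ 2 = 21046 remainder 0
21046 ÷ 2 = 10523 remainder 0
10523 ÷ 2 = 5261 remainder 1
5261 ÷ 2 = 2630 remainder 1
2630 ÷ 2 = 1315 remainder 0
1315 ÷ 2 = 657 remainder 1
657 ÷ 2 = 328 remainder 1
328 ÷ 2 = 164 remainder 0
164 ÷ 2 = 82 remainder 0
82 ÷ 2 = 41 remainder 0
41 ÷ 2 = 20 remainder 1
20 ÷ 2 = 10 remainder 0
10 ÷ 2 = 5 remainder 0
5 ÷ 2 = 2 remainder 1
2 ÷ 2 = 1 remainder 0
1 ÷ 2 = 0 remainder 1
Reading remainders bottom to top: 101001000110110001



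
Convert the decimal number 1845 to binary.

Using repeated division by 2:
1845 ÷ 2 = 922 remainder 1
922 ÷ 2 = 461 remainder 0
461 ÷ 2 = 230 remainder 1
230 ÷ 2 = 115 remainder 0
115 ÷ 2 = 57 remainder 1
57 ÷ 2 = 28 remainder 1
28 ÷ 2 = 14 remainder 0
14 ÷ 2 = 7 remainder 0
7 ÷ 2 = 3 remainder 1
3 ÷ 2 = 1 remainder 1
1 ÷ 2 = 0 remainder 1
Reading remainders bottom to top: 11100110101



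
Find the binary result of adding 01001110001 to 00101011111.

Add column by column from the right: bit + bit + carry-in; write the sum mod 2, carry 1 when the sum is 2 or 3.
carry:  00011111110
        01001110001
+       00101011111
-------------------
       001111010000
(the carry out of the leftmost column, 0, becomes the leading bit)
Decimal check:
  01001110001 = 512 + 64 + 32 + 16 + 1 = 625
  00101011111 = 256 + 64 + 16 + 8 + 4 + 2 + 1 = 351
  625 + 351 = 976, and 001111010000 = 512 + 256 + 128 + 64 + 16 = 976 ✓



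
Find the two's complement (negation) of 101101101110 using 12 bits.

Original (sign bit 1, negative): 101101101110
Step 1 - Invert all bits: 010010010001
Step 2 - Add 1: 010010010010
Verification: 101101101110 + 010010010010 = 1000000000000; discarding the end carry (carry out of the top bit) leaves the 12-bit value 000000000000, as required for x + (-x)



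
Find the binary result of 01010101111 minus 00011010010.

Method 1 - Direct subtraction (column by column from the right: bit − bit − borrow-in; if negative, add 2 and borrow 1 from the next column):
borrow: 01110100000
        01010101111
-       00011010010
-------------------
        00111011101

Method 2 - Add two's complement:
Two's complement of 00011010010: invert → 11100101101, add 1 → 11100101110
  01010101111
+ 11100101110
-------------
 100111011101  (end carry out of the top bit = 1)
Discarding the end carry: 00111011101
Decimal check:
  01010101111 = 512 + 128 + 32 + 8 + 4 + 2 + 1 = 687
  00011010010 = 128 + 64 + 16 + 2 = 210
  687 - 210 = 477, and 00111011101 = 256 + 128 + 64 + 16 + 8 + 4 + 1 = 477 ✓



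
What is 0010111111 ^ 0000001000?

XOR: 1 when bits differ
  0010111111
^ 0000001000
------------
  0010110111
Decimal: 191 ^ 8 = 183



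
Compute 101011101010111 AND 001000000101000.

AND: 1 only when both bits are 1
  101011101010111
& 001000000101000
-----------------
  001000000000000
Decimal: 22359 & 4136 = 4096



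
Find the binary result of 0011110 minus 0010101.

Method 1 - Direct subtraction (column by column from the right: bit − bit − borrow-in; if negative, add 2 and borrow 1 from the next column):
borrow: 0000010
        0011110
-       0010101
---------------
        0001001

Method 2 - Add two's complement:
Two's complement of 0010101: invert → 1101010, add 1 → 1101011
  0011110
+ 1101011
---------
 10001001  (end carry out of the top bit = 1)
Discarding the end carry: 0001001
Decimal check:
  0011110 = 16 + 8 + 4 + 2 = 30
  0010101 = 16 + 4 + 1 = 21
  30 - 21 = 9, and 0001001 = 8 + 1 = 9 ✓



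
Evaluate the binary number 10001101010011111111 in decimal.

Sum of powers of 2 for each 1-bit:
2^0 + 2^1 + 2^2 + 2^3 + 2^4 + 2^5 + 2^6 + 2^7 + 2^10 + 2^12 + 2^14 + 2^15 + 2^19
= 1 + 2 + 4 + 8 + 16 + 32 + 64 + 128 + 1024 + 4096 + 16384 + 32768 + 524288
= 578815



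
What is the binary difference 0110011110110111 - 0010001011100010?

Method 1 - Direct subtraction (column by column from the right: bit − bit − borrow-in; if negative, add 2 and borrow 1 from the next column):
borrow: 0000000110000000
        0110011110110111
-       0010001011100010
------------------------
        0100010011010101

Method 2 - Add two's complement:
Two's complement of 0010001011100010: invert → 1101110100011101, add 1 → 1101110100011110
  0110011110110111
+ 1101110100011110
------------------
 10100010011010101  (end carry out of the top bit = 1)
Discarding the end carry: 0100010011010101
Decimal check:
  0110011110110111 = 16384 + 8192 + 1024 + 512 + 256 + 128 + 32 + 16 + 4 + 2 + 1 = 26551
  0010001011100010 = 8192 + 512 + 128 + 64 + 32 + 2 = 8930
  26551 - 8930 = 17621, and 0100010011010101 = 16384 + 1024 + 128 + 64 + 16 + 4 + 1 = 17621 ✓



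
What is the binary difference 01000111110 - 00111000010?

Method 1 - Direct subtraction (column by column from the right: bit − bit − borrow-in; if negative, add 2 and borrow 1 from the next column):
borrow: 01110000000
        01000111110
-       00111000010
-------------------
        00001111100

Method 2 - Add two's complement:
Two's complement of 00111000010: invert → 11000111101, add 1 → 11000111110
  01000111110
+ 11000111110
-------------
 100001111100  (end carry out of the top bit = 1)
Discarding the end carry: 00001111100
Decimal check:
  01000111110 = 512 + 32 + 16 + 8 + 4 + 2 = 574
  00111000010 = 256 + 128 + 64 + 2 = 450
  574 - 450 = 124, and 00001111100 = 64 + 32 + 16 + 8 + 4 = 124 ✓



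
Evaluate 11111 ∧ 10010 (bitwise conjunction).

AND: 1 only when both bits are 1
  11111
& 10010
-------
  10010
Decimal: 31 & 18 = 18



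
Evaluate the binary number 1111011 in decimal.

Sum of powers of 2 for each 1-bit:
2^0 + 2^1 + 2^3 + 2^4 + 2^5 + 2^6
= 1 + 2 + 8 + 16 + 32 + 64
= 123



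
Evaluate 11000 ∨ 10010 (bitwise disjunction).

OR: 1 when either bit is 1
  11000
| 10010
-------
  11010
Decimal: 24 | 18 = 26



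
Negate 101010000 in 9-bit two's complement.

Original (sign bit 1, negative): 101010000
Step 1 - Invert all bits: 010101111
Step 2 - Add 1: 010110000
Verification: 101010000 + 010110000 = 1000000000; discarding the end carry (carry out of the top bit) leaves the 9-bit value 000000000, as required for x + (-x)



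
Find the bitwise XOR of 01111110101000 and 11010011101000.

XOR: 1 when bits differ
  01111110101000
^ 11010011101000
----------------
  10101101000000
Decimal: 8104 ^ 13544 = 11072



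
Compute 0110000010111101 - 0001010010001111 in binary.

Method 1 - Direct subtraction (column by column from the right: bit − bit − borrow-in; if negative, add 2 and borrow 1 from the next column):
borrow: 0011100000011100
        0110000010111101
-       0001010010001111
------------------------
        0100110000101110

Method 2 - Add two's complement:
Two's complement of 0001010010001111: invert → 1110101101110000, add 1 → 1110101101110001
  0110000010111101
+ 1110101101110001
------------------
 10100110000101110  (end carry out of the top bit = 1)
Discarding the end carry: 0100110000101110
Decimal check:
  0110000010111101 = 16384 + 8192 + 128 + 32 + 16 + 8 + 4 + 1 = 24765
  0001010010001111 = 4096 + 1024 + 128 + 8 + 4 + 2 + 1 = 5263
  24765 - 5263 = 19502, and 0100110000101110 = 16384 + 2048 + 1024 + 32 + 8 + 4 + 2 = 19502 ✓



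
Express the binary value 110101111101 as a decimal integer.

Sum of powers of 2 for each 1-bit:
2^0 + 2^2 + 2^3 + 2^4 + 2^5 + 2^6 + 2^8 + 2^10 + 2^11
= 1 + 4 + 8 + 16 + 32 + 64 + 256 + 1024 + 2048
= 3453



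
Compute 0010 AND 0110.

AND: 1 only when both bits are 1
  0010
& 0110
------
  0010
Decimal: 2 & 6 = 2



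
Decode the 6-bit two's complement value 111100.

Binary: 111100
Sign bit: 1 (negative)
Invert: 000011
Add 1:  000100
Magnitude: 000100 = 4
Value: -4



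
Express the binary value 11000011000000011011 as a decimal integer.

Sum of powers of 2 for each 1-bit:
2^0 + 2^1 + 2^3 + 2^4 + 2^12 + 2^13 + 2^18 + 2^19
= 1 + 2 + 8 + 16 + 4096 + 8192 + 262144 + 524288
= 798747



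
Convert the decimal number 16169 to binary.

Using repeated division by 2:
16169 ÷ 2 = 8084 remainder 1
8084 ÷ 2 = 4042 remainder 0
4042 ÷ 2 = 2021 remainder 0
2021 ÷ 2 = 1010 remainder 1
1010 ÷ 2 = 505 remainder 0
505 ÷ 2 = 252 remainder 1
252 ÷ 2 = 126 remainder 0
126 ÷ 2 = 63 remainder 0
63 ÷ 2 = 31 remainder 1
31 ÷ 2 = 15 remainder 1
15 ÷ 2 = 7 remainder 1
7 ÷ 2 = 3 remainder 1
3 ÷ 2 = 1 remainder 1
1 ÷ 2 = 0 remainder 1
Reading remainders bottom to top: 11111100101001



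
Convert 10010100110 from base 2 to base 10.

Sum of powers of 2 for each 1-bit:
2^1 + 2^2 + 2^5 + 2^7 + 2^10
= 2 + 4 + 32 + 128 + 1024
= 1190



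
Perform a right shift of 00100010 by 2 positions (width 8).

Original: 00100010 (decimal 34)
Shift right by 2 positions
Drop the 2 low bits; fill with zeros on the left
Result: 00001000 (decimal 8)
Equivalent: 34 >> 2 = 34 ÷ 2^2 = 8



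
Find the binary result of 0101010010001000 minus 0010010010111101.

Method 1 - Direct subtraction (column by column from the right: bit − bit − borrow-in; if negative, add 2 and borrow 1 from the next column):
borrow: 0101111111111110
        0101010010001000
-       0010010010111101
------------------------
        0010111111001011

Method 2 - Add two's complement:
Two's complement of 0010010010111101: invert → 1101101101000010, add 1 → 1101101101000011
  0101010010001000
+ 1101101101000011
------------------
 10010111111001011  (end carry out of the top bit = 1)
Discarding the end carry: 0010111111001011
Decimal check:
  0101010010001000 = 16384 + 4096 + 1024 + 128 + 8 = 21640
  0010010010111101 = 8192 + 1024 + 128 + 32 + 16 + 8 + 4 + 1 = 9405
  21640 - 9405 = 12235, and 0010111111001011 = 8192 + 2048 + 1024 + 512 + 256 + 128 + 64 + 8 + 2 + 1 = 12235 ✓



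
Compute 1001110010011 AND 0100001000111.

AND: 1 only when both bits are 1
  1001110010011
& 0100001000111
---------------
  0000000000011
Decimal: 5011 & 2119 = 3



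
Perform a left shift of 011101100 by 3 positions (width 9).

Original: 011101100 (decimal 236)
Shift left by 3 positions
Append 3 zeros on the right and drop the 3 high bits that overflow the 9-bit width
Result: 101100000 (decimal 352)
Equivalent: 236 << 3 = 236 × 2^3 = 1888, truncated to 9 bits = 352



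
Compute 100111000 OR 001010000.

OR: 1 when either bit is 1
  100111000
| 001010000
-----------
  101111000
Decimal: 312 | 80 = 376



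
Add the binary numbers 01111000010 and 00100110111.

Add column by column from the right: bit + bit + carry-in; write the sum mod 2, carry 1 when the sum is 2 or 3.
carry:  11000001100
        01111000010
+       00100110111
-------------------
       010011111001
(the carry out of the leftmost column, 0, becomes the leading bit)
Decimal check:
  01111000010 = 512 + 256 + 128 + 64 + 2 = 962
  00100110111 = 256 + 32 + 16 + 4 + 2 + 1 = 311
  962 + 311 = 1273, and 010011111001 = 1024 + 128 + 64 + 32 + 16 + 8 + 1 = 1273 ✓



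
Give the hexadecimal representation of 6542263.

Using repeated division by 16 (digits 10–15 are A–F):
6542263 ÷ 16 = 408891 remainder 7
408891 ÷ 16 = 25555 remainder 11 (B)
25555 ÷ 16 = 1597 remainder 3
1597 ÷ 16 = 99 remainder 13 (D)
99 ÷ 16 = 6 remainder 3
6 ÷ 16 = 0 remainder 6
Reading remainders bottom to top: 63D3B7



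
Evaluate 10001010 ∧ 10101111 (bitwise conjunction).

AND: 1 only when both bits are 1
  10001010
& 10101111
----------
  10001010
Decimal: 138 & 175 = 138



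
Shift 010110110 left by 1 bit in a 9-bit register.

Original: 010110110 (decimal 182)
Shift left by 1 position
Append 1 zero on the right
Result: 101101100 (decimal 364)
Equivalent: 182 << 1 = 182 × 2^1 = 364



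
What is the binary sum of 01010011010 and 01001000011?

Add column by column from the right: bit + bit + carry-in; write the sum mod 2, carry 1 when the sum is 2 or 3.
carry:  10000000100
        01010011010
+       01001000011
-------------------
       010011011101
(the carry out of the leftmost column, 0, becomes the leading bit)
Decimal check:
  01010011010 = 512 + 128 + 16 + 8 + 2 = 666
  01001000011 = 512 + 64 + 2 + 1 = 579
  666 + 579 = 1245, and 010011011101 = 1024 + 128 + 64 + 16 + 8 + 4 + 1 = 1245 ✓



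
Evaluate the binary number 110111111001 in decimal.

Sum of powers of 2 for each 1-bit:
2^0 + 2^3 + 2^4 + 2^5 + 2^6 + 2^7 + 2^8 + 2^10 + 2^11
= 1 + 8 + 16 + 32 + 64 + 128 + 256 + 1024 + 2048
= 3577



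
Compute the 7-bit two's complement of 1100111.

Original (sign bit 1, negative): 1100111
Step 1 - Invert all bits: 0011000
Step 2 - Add 1: 0011001
Verification: 1100111 + 0011001 = 10000000; discarding the end carry (carry out of the top bit) leaves the 7-bit value 0000000, as required for x + (-x)



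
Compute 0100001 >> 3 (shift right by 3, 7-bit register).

Original: 0100001 (decimal 33)
Shift right by 3 positions
Drop the 3 low bits; fill with zeros on the left
Result: 0000100 (decimal 4)
Equivalent: 33 >> 3 = 33 ÷ 2^3 = 4



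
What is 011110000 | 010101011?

OR: 1 when either bit is 1
  011110000
| 010101011
-----------
  011111011
Decimal: 240 | 171 = 251



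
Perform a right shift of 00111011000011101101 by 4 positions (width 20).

Original: 00111011000011101101 (decimal 241901)
Shift right by 4 positions
Drop the 4 low bits; fill with zeros on the left
Result: 00000011101100001110 (decimal 15118)
Equivalent: 241901 >> 4 = 241901 ÷ 2^4 = 15118



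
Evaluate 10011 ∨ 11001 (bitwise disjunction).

OR: 1 when either bit is 1
  10011
| 11001
-------
  11011
Decimal: 19 | 25 = 27



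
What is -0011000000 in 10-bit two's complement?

Original: 0011000000
Step 1 - Invert all bits: 1100111111
Step 2 - Add 1: 1101000000
Verification: 0011000000 + 1101000000 = 10000000000; discarding the end carry (carry out of the top bit) leaves the 10-bit value 0000000000, as required for x + (-x)



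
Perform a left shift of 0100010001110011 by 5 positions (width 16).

Original: 0100010001110011 (decimal 17523)
Shift left by 5 positions
Append 5 zeros on the right and drop the 5 high bits that overflow the 16-bit width
Result: 1000111001100000 (decimal 36448)
Equivalent: 17523 << 5 = 17523 × 2^5 = 560736, truncated to 16 bits = 36448



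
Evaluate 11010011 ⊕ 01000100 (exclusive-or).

XOR: 1 when bits differ
  11010011
^ 01000100
----------
  10010111
Decimal: 211 ^ 68 = 151



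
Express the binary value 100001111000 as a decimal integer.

Sum of powers of 2 for each 1-bit:
2^3 + 2^4 + 2^5 + 2^6 + 2^11
= 8 + 16 + 32 + 64 + 2048
= 2168



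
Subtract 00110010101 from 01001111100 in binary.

Method 1 - Direct subtraction (column by column from the right: bit − bit − borrow-in; if negative, add 2 and borrow 1 from the next column):
borrow: 01100001110
        01001111100
-       00110010101
-------------------
        00011100111

Method 2 - Add two's complement:
Two's complement of 00110010101: invert → 11001101010, add 1 → 11001101011
  01001111100
+ 11001101011
-------------
 100011100111  (end carry out of the top bit = 1)
Discarding the end carry: 00011100111
Decimal check:
  01001111100 = 512 + 64 + 32 + 16 + 8 + 4 = 636
  00110010101 = 256 + 128 + 16 + 4 + 1 = 405
  636 - 405 = 231, and 00011100111 = 128 + 64 + 32 + 4 + 2 + 1 = 231 ✓



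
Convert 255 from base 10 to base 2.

Using repeated division by 2:
255 ÷ 2 = 127 remainder 1
127 ÷ 2 = 63 remainder 1
63 ÷ 2 = 31 remainder 1
31 ÷ 2 = 15 remainder 1
15 ÷ 2 = 7 remainder 1
7 ÷ 2 = 3 remainder 1
3 ÷ 2 = 1 remainder 1
1 ÷ 2 = 0 remainder 1
Reading remainders bottom to top: 11111111



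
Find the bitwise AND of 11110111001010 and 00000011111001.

AND: 1 only when both bits are 1
  11110111001010
& 00000011111001
----------------
  00000011001000
Decimal: 15818 & 249 = 200



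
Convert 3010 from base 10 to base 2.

Using repeated division by 2:
3010 ÷ 2 = 1505 remainder 0
1505 ÷ 2 = 752 remainder 1
752 ÷ 2 = 376 remainder 0
376 ÷ 2 = 188 remainder 0
188 ÷ 2 = 94 remainder 0
94 ÷ 2 = 47 remainder 0
47 ÷ 2 = 23 remainder 1
23 ÷ 2 = 11 remainder 1
11 ÷ 2 = 5 remainder 1
5 ÷ 2 = 2 remainder 1
2 ÷ 2 = 1 remainder 0
1 ÷ 2 = 0 remainder 1
Reading remainders bottom to top: 101111000010



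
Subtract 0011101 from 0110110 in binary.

Method 1 - Direct subtraction (column by column from the right: bit − bit − borrow-in; if negative, add 2 and borrow 1 from the next column):
borrow: 0110010
        0110110
-       0011101
---------------
        0011001

Method 2 - Add two's complement:
Two's complement of 0011101: invert → 1100010, add 1 → 1100011
  0110110
+ 1100011
---------
 10011001  (end carry out of the top bit = 1)
Discarding the end carry: 0011001
Decimal check:
  0110110 = 32 + 16 + 4 + 2 = 54
  0011101 = 16 + 8 + 4 + 1 = 29
  54 - 29 = 25, and 0011001 = 16 + 8 + 1 = 25 ✓



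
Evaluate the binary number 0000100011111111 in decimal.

Sum of powers of 2 for each 1-bit:
2^0 + 2^1 + 2^2 + 2^3 + 2^4 + 2^5 + 2^6 + 2^7 + 2^11
= 1 + 2 + 4 + 8 + 16 + 32 + 64 + 128 + 2048
= 2303



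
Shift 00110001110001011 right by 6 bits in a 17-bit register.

Original: 00110001110001011 (decimal 25483)
Shift right by 6 positions
Drop the 6 low bits; fill with zeros on the left
Result: 00000000110001110 (decimal 398)
Equivalent: 25483 >> 6 = 25483 ÷ 2^6 = 398



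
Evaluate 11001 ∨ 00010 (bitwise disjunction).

OR: 1 when either bit is 1
  11001
| 00010
-------
  11011
Decimal: 25 | 2 = 27



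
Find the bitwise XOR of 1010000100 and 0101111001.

XOR: 1 when bits differ
  1010000100
^ 0101111001
------------
  1111111101
Decimal: 644 ^ 377 = 1021



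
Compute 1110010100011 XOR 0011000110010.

XOR: 1 when bits differ
  1110010100011
^ 0011000110010
---------------
  1101010010001
Decimal: 7331 ^ 1586 = 6801



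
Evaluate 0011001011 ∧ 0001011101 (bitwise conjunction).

AND: 1 only when both bits are 1
  0011001011
& 0001011101
------------
  0001001001
Decimal: 203 & 93 = 73



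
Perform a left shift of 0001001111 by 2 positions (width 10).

Original: 0001001111 (decimal 79)
Shift left by 2 positions
Append 2 zeros on the right
Result: 0100111100 (decimal 316)
Equivalent: 79 << 2 = 79 × 2^2 = 316



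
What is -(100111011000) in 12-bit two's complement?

Original (sign bit 1, negative): 100111011000
Step 1 - Invert all bits: 011000100111
Step 2 - Add 1: 011000101000
Verification: 100111011000 + 011000101000 = 1000000000000; discarding the end carry (carry out of the top bit) leaves the 12-bit value 000000000000, as required for x + (-x)



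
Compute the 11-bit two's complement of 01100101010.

Original: 01100101010
Step 1 - Invert all bits: 10011010101
Step 2 - Add 1: 10011010110
Verification: 01100101010 + 10011010110 = 100000000000; discarding the end carry (carry out of the top bit) leaves the 11-bit value 00000000000, as required for x + (-x)



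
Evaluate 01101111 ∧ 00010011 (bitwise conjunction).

AND: 1 only when both bits are 1
  01101111
& 00010011
----------
  00000011
Decimal: 111 & 19 = 3



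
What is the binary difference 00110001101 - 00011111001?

Method 1 - Direct subtraction (column by column from the right: bit − bit − borrow-in; if negative, add 2 and borrow 1 from the next column):
borrow: 00111100000
        00110001101
-       00011111001
-------------------
        00010010100

Method 2 - Add two's complement:
Two's complement of 00011111001: invert → 11100000110, add 1 → 11100000111
  00110001101
+ 11100000111
-------------
 100010010100  (end carry out of the top bit = 1)
Discarding the end carry: 00010010100
Decimal check:
  00110001101 = 256 + 128 + 8 + 4 + 1 = 397
  00011111001 = 128 + 64 + 32 + 16 + 8 + 1 = 249
  397 - 249 = 148, and 00010010100 = 128 + 16 + 4 = 148 ✓



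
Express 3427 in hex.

Using repeated division by 16 (digits 10–15 are A–F):
3427 ÷ 16 = 214 remainder 3
214 ÷ 16 = 13 remainder 6
13 ÷ 16 = 0 remainder 13 (D)
Reading remainders bottom to top: D63



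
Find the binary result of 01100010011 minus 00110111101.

Method 1 - Direct subtraction (column by column from the right: bit − bit − borrow-in; if negative, add 2 and borrow 1 from the next column):
borrow: 01111111000
        01100010011
-       00110111101
-------------------
        00101010110

Method 2 - Add two's complement:
Two's complement of 00110111101: invert → 11001000010, add 1 → 11001000011
  01100010011
+ 11001000011
-------------
 100101010110  (end carry out of the top bit = 1)
Discarding the end carry: 00101010110
Decimal check:
  01100010011 = 512 + 256 + 16 + 2 + 1 = 787
  00110111101 = 256 + 128 + 32 + 16 + 8 + 4 + 1 = 445
  787 - 445 = 342, and 00101010110 = 256 + 64 + 16 + 4 + 2 = 342 ✓



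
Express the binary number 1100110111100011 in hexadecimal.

Group into 4-bit nibbles from right:
  1100 = C
  1101 = D
  1110 = E
  0011 = 3
Result: CDE3



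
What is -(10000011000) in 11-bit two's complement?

Original (sign bit 1, negative): 10000011000
Step 1 - Invert all bits: 01111100111
Step 2 - Add 1: 01111101000
Verification: 10000011000 + 01111101000 = 100000000000; discarding the end carry (carry out of the top bit) leaves the 11-bit value 00000000000, as required for x + (-x)



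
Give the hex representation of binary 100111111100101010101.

Group into 4-bit nibbles from right:
  0001 = 1
  0011 = 3
  1111 = F
  1001 = 9
  0101 = 5
  0101 = 5
Result: 13F955



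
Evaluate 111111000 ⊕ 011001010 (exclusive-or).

XOR: 1 when bits differ
  111111000
^ 011001010
-----------
  100110010
Decimal: 504 ^ 202 = 306

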